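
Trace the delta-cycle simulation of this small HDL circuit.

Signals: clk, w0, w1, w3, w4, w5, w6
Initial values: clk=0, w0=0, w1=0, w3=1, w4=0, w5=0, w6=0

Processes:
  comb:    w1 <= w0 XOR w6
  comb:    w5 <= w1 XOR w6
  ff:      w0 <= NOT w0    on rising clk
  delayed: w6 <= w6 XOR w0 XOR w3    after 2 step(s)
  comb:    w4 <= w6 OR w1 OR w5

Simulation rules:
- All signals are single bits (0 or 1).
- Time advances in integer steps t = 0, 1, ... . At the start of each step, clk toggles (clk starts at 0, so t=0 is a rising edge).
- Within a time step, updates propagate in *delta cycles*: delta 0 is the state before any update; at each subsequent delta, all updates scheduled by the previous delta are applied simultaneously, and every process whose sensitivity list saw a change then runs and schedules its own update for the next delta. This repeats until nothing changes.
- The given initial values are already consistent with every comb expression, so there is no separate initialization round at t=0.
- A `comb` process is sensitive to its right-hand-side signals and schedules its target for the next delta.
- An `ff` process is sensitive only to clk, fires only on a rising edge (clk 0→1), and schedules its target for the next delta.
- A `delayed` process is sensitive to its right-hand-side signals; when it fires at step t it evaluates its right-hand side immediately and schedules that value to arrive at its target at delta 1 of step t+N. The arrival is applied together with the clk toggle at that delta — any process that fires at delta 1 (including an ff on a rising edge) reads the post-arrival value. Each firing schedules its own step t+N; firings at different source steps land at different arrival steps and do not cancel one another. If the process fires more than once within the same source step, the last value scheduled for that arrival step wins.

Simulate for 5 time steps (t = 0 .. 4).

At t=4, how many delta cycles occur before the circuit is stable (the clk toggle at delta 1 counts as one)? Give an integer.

t0.Δ0 w4=0 clk=0 w1=0 w5=0 w3=1 w6=0 w0=0
t0.Δ1 w4=0 clk=1 w1=0 w5=0 w3=1 w6=0 w0=0
t0.Δ2 w4=0 clk=1 w1=0 w5=0 w3=1 w6=0 w0=1
t0.Δ3 w4=0 clk=1 w1=1 w5=0 w3=1 w6=0 w0=1
t0.Δ4 w4=1 clk=1 w1=1 w5=1 w3=1 w6=0 w0=1
t1.Δ0 w4=1 clk=1 w1=1 w5=1 w3=1 w6=0 w0=1
t1.Δ1 w4=1 clk=0 w1=1 w5=1 w3=1 w6=0 w0=1
t2.Δ0 w4=1 clk=0 w1=1 w5=1 w3=1 w6=0 w0=1
t2.Δ1 w4=1 clk=1 w1=1 w5=1 w3=1 w6=0 w0=1
t2.Δ2 w4=1 clk=1 w1=1 w5=1 w3=1 w6=0 w0=0
t2.Δ3 w4=1 clk=1 w1=0 w5=1 w3=1 w6=0 w0=0
t2.Δ4 w4=1 clk=1 w1=0 w5=0 w3=1 w6=0 w0=0
t2.Δ5 w4=0 clk=1 w1=0 w5=0 w3=1 w6=0 w0=0
t3.Δ0 w4=0 clk=1 w1=0 w5=0 w3=1 w6=0 w0=0
t3.Δ1 w4=0 clk=0 w1=0 w5=0 w3=1 w6=0 w0=0
t4.Δ0 w4=0 clk=0 w1=0 w5=0 w3=1 w6=0 w0=0
t4.Δ1 w4=0 clk=1 w1=0 w5=0 w3=1 w6=1 w0=0
t4.Δ2 w4=1 clk=1 w1=1 w5=1 w3=1 w6=1 w0=1
t4.Δ3 w4=1 clk=1 w1=0 w5=0 w3=1 w6=1 w0=1
t4.Δ4 w4=1 clk=1 w1=0 w5=1 w3=1 w6=1 w0=1

4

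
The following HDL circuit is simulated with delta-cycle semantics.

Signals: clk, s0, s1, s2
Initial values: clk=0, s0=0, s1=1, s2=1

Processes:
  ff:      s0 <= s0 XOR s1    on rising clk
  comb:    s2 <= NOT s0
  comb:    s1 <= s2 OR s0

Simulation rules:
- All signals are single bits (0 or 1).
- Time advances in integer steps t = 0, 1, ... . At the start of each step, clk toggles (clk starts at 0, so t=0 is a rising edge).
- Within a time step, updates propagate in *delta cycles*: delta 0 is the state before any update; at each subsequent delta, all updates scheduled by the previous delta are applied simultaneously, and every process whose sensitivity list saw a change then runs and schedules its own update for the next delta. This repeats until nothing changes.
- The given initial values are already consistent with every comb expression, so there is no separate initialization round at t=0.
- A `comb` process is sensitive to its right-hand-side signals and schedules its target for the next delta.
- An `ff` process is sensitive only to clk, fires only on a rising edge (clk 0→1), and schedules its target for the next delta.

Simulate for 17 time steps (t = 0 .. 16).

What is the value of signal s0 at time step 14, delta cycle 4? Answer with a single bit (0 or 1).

[bits: s1,s0,clk,s2]
t=0: Δ0=1001 Δ1=1011 Δ2=1111 Δ3=1110 | 3Δ
t=1: Δ0=1110 Δ1=1100 | 1Δ
t=2: Δ0=1100 Δ1=1110 Δ2=1010 Δ3=0011 Δ4=1011 | 4Δ
t=3: Δ0=1011 Δ1=1001 | 1Δ
t=4: Δ0=1001 Δ1=1011 Δ2=1111 Δ3=1110 | 3Δ
t=5: Δ0=1110 Δ1=1100 | 1Δ
t=6: Δ0=1100 Δ1=1110 Δ2=1010 Δ3=0011 Δ4=1011 | 4Δ
t=7: Δ0=1011 Δ1=1001 | 1Δ
t=8: Δ0=1001 Δ1=1011 Δ2=1111 Δ3=1110 | 3Δ
t=9: Δ0=1110 Δ1=1100 | 1Δ
t=10: Δ0=1100 Δ1=1110 Δ2=1010 Δ3=0011 Δ4=1011 | 4Δ
t=11: Δ0=1011 Δ1=1001 | 1Δ
t=12: Δ0=1001 Δ1=1011 Δ2=1111 Δ3=1110 | 3Δ
t=13: Δ0=1110 Δ1=1100 | 1Δ
t=14: Δ0=1100 Δ1=1110 Δ2=1010 Δ3=0011 Δ4=1011 | 4Δ
t=15: Δ0=1011 Δ1=1001 | 1Δ
t=16: Δ0=1001 Δ1=1011 Δ2=1111 Δ3=1110 | 3Δ

0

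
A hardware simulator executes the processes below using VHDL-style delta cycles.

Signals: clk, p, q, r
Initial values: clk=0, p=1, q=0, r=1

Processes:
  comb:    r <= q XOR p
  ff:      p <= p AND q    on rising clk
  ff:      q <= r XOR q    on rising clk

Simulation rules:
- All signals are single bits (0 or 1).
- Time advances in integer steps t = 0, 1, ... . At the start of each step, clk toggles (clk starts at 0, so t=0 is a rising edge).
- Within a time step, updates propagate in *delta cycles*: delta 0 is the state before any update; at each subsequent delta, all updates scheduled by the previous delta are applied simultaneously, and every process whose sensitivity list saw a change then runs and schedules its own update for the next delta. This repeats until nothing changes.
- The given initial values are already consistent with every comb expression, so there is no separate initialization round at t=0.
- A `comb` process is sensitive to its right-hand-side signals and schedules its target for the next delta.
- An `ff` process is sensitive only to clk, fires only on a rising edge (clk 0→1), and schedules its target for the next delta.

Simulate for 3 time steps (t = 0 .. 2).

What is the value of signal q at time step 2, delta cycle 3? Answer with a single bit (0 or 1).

0

t=0 Δ0: clk=0 q=0 r=1 p=1
  Δ1: clk:0→1
  Δ2: q:0→1, p:1→0
  (2Δ to stable)
t=1 Δ0: clk=1 q=1 r=1 p=0
  Δ1: clk:1→0
  (1Δ to stable)
t=2 Δ0: clk=0 q=1 r=1 p=0
  Δ1: clk:0→1
  Δ2: q:1→0
  Δ3: r:1→0
  (3Δ to stable)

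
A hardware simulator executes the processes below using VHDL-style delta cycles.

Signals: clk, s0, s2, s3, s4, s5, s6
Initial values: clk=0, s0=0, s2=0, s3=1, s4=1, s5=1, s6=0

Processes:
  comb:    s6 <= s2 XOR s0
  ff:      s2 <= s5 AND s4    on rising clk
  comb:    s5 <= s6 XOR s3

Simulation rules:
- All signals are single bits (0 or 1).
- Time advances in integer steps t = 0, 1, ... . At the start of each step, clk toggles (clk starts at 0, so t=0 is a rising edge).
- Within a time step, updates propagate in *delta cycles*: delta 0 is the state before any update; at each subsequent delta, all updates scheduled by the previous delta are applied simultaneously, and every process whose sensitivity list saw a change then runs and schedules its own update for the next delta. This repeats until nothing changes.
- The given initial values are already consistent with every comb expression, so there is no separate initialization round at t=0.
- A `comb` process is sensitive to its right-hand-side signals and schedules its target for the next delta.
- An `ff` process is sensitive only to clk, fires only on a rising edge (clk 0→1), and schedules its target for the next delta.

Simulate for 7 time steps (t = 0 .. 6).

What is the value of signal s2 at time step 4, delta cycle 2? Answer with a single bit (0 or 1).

1

t0.Δ0 s6=0 s2=0 s0=0 s3=1 clk=0 s4=1 s5=1
t0.Δ1 s6=0 s2=0 s0=0 s3=1 clk=1 s4=1 s5=1
t0.Δ2 s6=0 s2=1 s0=0 s3=1 clk=1 s4=1 s5=1
t0.Δ3 s6=1 s2=1 s0=0 s3=1 clk=1 s4=1 s5=1
t0.Δ4 s6=1 s2=1 s0=0 s3=1 clk=1 s4=1 s5=0
t1.Δ0 s6=1 s2=1 s0=0 s3=1 clk=1 s4=1 s5=0
t1.Δ1 s6=1 s2=1 s0=0 s3=1 clk=0 s4=1 s5=0
t2.Δ0 s6=1 s2=1 s0=0 s3=1 clk=0 s4=1 s5=0
t2.Δ1 s6=1 s2=1 s0=0 s3=1 clk=1 s4=1 s5=0
t2.Δ2 s6=1 s2=0 s0=0 s3=1 clk=1 s4=1 s5=0
t2.Δ3 s6=0 s2=0 s0=0 s3=1 clk=1 s4=1 s5=0
t2.Δ4 s6=0 s2=0 s0=0 s3=1 clk=1 s4=1 s5=1
t3.Δ0 s6=0 s2=0 s0=0 s3=1 clk=1 s4=1 s5=1
t3.Δ1 s6=0 s2=0 s0=0 s3=1 clk=0 s4=1 s5=1
t4.Δ0 s6=0 s2=0 s0=0 s3=1 clk=0 s4=1 s5=1
t4.Δ1 s6=0 s2=0 s0=0 s3=1 clk=1 s4=1 s5=1
t4.Δ2 s6=0 s2=1 s0=0 s3=1 clk=1 s4=1 s5=1
t4.Δ3 s6=1 s2=1 s0=0 s3=1 clk=1 s4=1 s5=1
t4.Δ4 s6=1 s2=1 s0=0 s3=1 clk=1 s4=1 s5=0
t5.Δ0 s6=1 s2=1 s0=0 s3=1 clk=1 s4=1 s5=0
t5.Δ1 s6=1 s2=1 s0=0 s3=1 clk=0 s4=1 s5=0
t6.Δ0 s6=1 s2=1 s0=0 s3=1 clk=0 s4=1 s5=0
t6.Δ1 s6=1 s2=1 s0=0 s3=1 clk=1 s4=1 s5=0
t6.Δ2 s6=1 s2=0 s0=0 s3=1 clk=1 s4=1 s5=0
t6.Δ3 s6=0 s2=0 s0=0 s3=1 clk=1 s4=1 s5=0
t6.Δ4 s6=0 s2=0 s0=0 s3=1 clk=1 s4=1 s5=1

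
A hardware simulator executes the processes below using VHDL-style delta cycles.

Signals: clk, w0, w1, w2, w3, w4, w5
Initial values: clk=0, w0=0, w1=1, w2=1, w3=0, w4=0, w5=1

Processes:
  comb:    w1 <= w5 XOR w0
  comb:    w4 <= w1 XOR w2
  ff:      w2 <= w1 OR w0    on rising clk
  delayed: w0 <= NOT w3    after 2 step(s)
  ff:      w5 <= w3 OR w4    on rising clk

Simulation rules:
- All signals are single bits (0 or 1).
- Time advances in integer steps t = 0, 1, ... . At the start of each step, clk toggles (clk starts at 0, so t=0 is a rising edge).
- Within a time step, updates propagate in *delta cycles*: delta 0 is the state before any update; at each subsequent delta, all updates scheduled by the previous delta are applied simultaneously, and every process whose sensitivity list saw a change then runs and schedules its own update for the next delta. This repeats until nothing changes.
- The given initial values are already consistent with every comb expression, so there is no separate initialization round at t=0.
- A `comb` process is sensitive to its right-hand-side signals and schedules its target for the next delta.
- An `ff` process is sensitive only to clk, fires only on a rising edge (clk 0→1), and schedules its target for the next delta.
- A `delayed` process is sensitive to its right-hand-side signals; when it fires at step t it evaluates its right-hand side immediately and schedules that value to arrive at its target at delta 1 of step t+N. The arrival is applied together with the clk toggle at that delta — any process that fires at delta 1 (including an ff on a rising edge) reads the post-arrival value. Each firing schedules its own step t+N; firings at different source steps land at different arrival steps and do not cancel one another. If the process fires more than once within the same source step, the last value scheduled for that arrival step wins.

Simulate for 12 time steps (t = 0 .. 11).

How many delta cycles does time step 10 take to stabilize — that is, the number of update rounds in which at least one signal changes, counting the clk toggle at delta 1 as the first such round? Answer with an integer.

t=0 Δ0: w5=1 w2=1 clk=0 w4=0 w1=1 w3=0 w0=0
  Δ1: clk:0→1
  Δ2: w5:1→0
  Δ3: w1:1→0
  Δ4: w4:0→1
  (4Δ to stable)
t=1 Δ0: w5=0 w2=1 clk=1 w4=1 w1=0 w3=0 w0=0
  Δ1: clk:1→0
  (1Δ to stable)
t=2 Δ0: w5=0 w2=1 clk=0 w4=1 w1=0 w3=0 w0=0
  Δ1: clk:0→1
  Δ2: w5:0→1, w2:1→0
  Δ3: w4:1→0, w1:0→1
  Δ4: w4:0→1
  (4Δ to stable)
t=3 Δ0: w5=1 w2=0 clk=1 w4=1 w1=1 w3=0 w0=0
  Δ1: clk:1→0
  (1Δ to stable)
t=4 Δ0: w5=1 w2=0 clk=0 w4=1 w1=1 w3=0 w0=0
  Δ1: clk:0→1
  Δ2: w2:0→1
  Δ3: w4:1→0
  (3Δ to stable)
t=5 Δ0: w5=1 w2=1 clk=1 w4=0 w1=1 w3=0 w0=0
  Δ1: clk:1→0
  (1Δ to stable)
t=6 Δ0: w5=1 w2=1 clk=0 w4=0 w1=1 w3=0 w0=0
  Δ1: clk:0→1
  Δ2: w5:1→0
  Δ3: w1:1→0
  Δ4: w4:0→1
  (4Δ to stable)
t=7 Δ0: w5=0 w2=1 clk=1 w4=1 w1=0 w3=0 w0=0
  Δ1: clk:1→0
  (1Δ to stable)
t=8 Δ0: w5=0 w2=1 clk=0 w4=1 w1=0 w3=0 w0=0
  Δ1: clk:0→1
  Δ2: w5:0→1, w2:1→0
  Δ3: w4:1→0, w1:0→1
  Δ4: w4:0→1
  (4Δ to stable)
t=9 Δ0: w5=1 w2=0 clk=1 w4=1 w1=1 w3=0 w0=0
  Δ1: clk:1→0
  (1Δ to stable)
t=10 Δ0: w5=1 w2=0 clk=0 w4=1 w1=1 w3=0 w0=0
  Δ1: clk:0→1
  Δ2: w2:0→1
  Δ3: w4:1→0
  (3Δ to stable)
t=11 Δ0: w5=1 w2=1 clk=1 w4=0 w1=1 w3=0 w0=0
  Δ1: clk:1→0
  (1Δ to stable)

3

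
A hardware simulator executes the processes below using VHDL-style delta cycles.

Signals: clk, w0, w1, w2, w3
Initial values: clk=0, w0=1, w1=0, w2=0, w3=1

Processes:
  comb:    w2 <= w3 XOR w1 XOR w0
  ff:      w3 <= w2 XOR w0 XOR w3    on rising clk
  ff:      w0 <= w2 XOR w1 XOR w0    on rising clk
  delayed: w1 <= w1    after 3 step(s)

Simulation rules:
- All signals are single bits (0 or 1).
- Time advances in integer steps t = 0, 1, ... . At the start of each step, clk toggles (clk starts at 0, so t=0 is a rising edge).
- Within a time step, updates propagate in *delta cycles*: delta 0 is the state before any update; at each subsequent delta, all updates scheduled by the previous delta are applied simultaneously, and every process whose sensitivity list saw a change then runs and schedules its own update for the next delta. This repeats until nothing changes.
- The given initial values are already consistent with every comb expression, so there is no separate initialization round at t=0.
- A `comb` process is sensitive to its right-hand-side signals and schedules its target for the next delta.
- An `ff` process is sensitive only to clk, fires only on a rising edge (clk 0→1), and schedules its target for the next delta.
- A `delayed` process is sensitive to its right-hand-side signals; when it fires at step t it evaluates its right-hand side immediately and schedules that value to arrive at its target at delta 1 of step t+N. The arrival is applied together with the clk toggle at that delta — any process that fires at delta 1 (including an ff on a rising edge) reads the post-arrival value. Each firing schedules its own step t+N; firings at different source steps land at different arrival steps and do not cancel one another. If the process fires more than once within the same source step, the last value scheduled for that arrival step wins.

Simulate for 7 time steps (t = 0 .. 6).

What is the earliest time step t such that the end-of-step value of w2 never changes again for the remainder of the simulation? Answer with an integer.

2

t=0 Δ0: w2=0 w3=1 w1=0 w0=1 clk=0
  Δ1: clk:0→1
  Δ2: w3:1→0
  Δ3: w2:0→1
  (3Δ to stable)
t=1 Δ0: w2=1 w3=0 w1=0 w0=1 clk=1
  Δ1: clk:1→0
  (1Δ to stable)
t=2 Δ0: w2=1 w3=0 w1=0 w0=1 clk=0
  Δ1: clk:0→1
  Δ2: w0:1→0
  Δ3: w2:1→0
  (3Δ to stable)
t=3 Δ0: w2=0 w3=0 w1=0 w0=0 clk=1
  Δ1: clk:1→0
  (1Δ to stable)
t=4 Δ0: w2=0 w3=0 w1=0 w0=0 clk=0
  Δ1: clk:0→1
  (1Δ to stable)
t=5 Δ0: w2=0 w3=0 w1=0 w0=0 clk=1
  Δ1: clk:1→0
  (1Δ to stable)
t=6 Δ0: w2=0 w3=0 w1=0 w0=0 clk=0
  Δ1: clk:0→1
  (1Δ to stable)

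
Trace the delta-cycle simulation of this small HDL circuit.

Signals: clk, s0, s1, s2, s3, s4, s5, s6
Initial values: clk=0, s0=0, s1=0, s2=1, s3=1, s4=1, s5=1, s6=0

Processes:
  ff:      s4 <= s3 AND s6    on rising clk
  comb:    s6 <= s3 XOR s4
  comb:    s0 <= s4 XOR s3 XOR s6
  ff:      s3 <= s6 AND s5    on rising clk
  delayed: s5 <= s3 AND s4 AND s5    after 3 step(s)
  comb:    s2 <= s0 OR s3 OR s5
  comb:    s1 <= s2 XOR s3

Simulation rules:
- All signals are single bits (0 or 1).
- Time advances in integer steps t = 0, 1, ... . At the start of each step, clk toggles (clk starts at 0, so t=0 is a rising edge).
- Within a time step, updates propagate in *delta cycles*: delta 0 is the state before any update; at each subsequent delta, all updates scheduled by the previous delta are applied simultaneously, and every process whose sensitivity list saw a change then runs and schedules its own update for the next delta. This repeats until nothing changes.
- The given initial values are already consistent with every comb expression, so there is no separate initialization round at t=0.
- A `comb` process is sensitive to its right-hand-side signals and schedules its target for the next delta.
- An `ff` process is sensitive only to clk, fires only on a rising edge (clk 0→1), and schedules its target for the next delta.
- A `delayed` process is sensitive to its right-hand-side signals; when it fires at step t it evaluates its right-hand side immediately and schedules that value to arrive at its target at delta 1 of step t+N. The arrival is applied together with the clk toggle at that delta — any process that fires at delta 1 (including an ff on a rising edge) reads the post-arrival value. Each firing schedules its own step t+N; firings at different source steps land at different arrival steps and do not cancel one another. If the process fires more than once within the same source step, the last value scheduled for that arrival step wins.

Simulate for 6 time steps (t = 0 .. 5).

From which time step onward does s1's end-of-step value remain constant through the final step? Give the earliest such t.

3

t=0 Δ0: s1=0 s4=1 s0=0 s6=0 s3=1 clk=0 s2=1 s5=1
  Δ1: clk:0→1
  Δ2: s4:1→0, s3:1→0
  Δ3: s1:0→1
  (3Δ to stable)
t=1 Δ0: s1=1 s4=0 s0=0 s6=0 s3=0 clk=1 s2=1 s5=1
  Δ1: clk:1→0
  (1Δ to stable)
t=2 Δ0: s1=1 s4=0 s0=0 s6=0 s3=0 clk=0 s2=1 s5=1
  Δ1: clk:0→1
  (1Δ to stable)
t=3 Δ0: s1=1 s4=0 s0=0 s6=0 s3=0 clk=1 s2=1 s5=1
  Δ1: clk:1→0, s5:1→0
  Δ2: s2:1→0
  Δ3: s1:1→0
  (3Δ to stable)
t=4 Δ0: s1=0 s4=0 s0=0 s6=0 s3=0 clk=0 s2=0 s5=0
  Δ1: clk:0→1
  (1Δ to stable)
t=5 Δ0: s1=0 s4=0 s0=0 s6=0 s3=0 clk=1 s2=0 s5=0
  Δ1: clk:1→0
  (1Δ to stable)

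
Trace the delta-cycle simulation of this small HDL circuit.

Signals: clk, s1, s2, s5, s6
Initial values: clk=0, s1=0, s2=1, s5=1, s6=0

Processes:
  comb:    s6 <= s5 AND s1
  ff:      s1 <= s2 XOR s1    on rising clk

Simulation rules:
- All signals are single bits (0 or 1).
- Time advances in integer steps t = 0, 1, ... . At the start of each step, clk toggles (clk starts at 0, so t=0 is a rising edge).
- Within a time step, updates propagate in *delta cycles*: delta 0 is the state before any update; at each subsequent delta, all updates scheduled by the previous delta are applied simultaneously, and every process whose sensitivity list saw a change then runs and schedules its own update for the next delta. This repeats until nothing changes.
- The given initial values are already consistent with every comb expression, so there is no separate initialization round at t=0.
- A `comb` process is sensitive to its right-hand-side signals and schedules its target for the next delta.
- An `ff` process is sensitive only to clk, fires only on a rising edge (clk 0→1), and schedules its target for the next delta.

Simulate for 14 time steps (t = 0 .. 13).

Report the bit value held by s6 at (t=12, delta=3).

[bits: s2,s5,clk,s6,s1]
t=0: Δ0=11000 Δ1=11100 Δ2=11101 Δ3=11111 | 3Δ
t=1: Δ0=11111 Δ1=11011 | 1Δ
t=2: Δ0=11011 Δ1=11111 Δ2=11110 Δ3=11100 | 3Δ
t=3: Δ0=11100 Δ1=11000 | 1Δ
t=4: Δ0=11000 Δ1=11100 Δ2=11101 Δ3=11111 | 3Δ
t=5: Δ0=11111 Δ1=11011 | 1Δ
t=6: Δ0=11011 Δ1=11111 Δ2=11110 Δ3=11100 | 3Δ
t=7: Δ0=11100 Δ1=11000 | 1Δ
t=8: Δ0=11000 Δ1=11100 Δ2=11101 Δ3=11111 | 3Δ
t=9: Δ0=11111 Δ1=11011 | 1Δ
t=10: Δ0=11011 Δ1=11111 Δ2=11110 Δ3=11100 | 3Δ
t=11: Δ0=11100 Δ1=11000 | 1Δ
t=12: Δ0=11000 Δ1=11100 Δ2=11101 Δ3=11111 | 3Δ
t=13: Δ0=11111 Δ1=11011 | 1Δ

1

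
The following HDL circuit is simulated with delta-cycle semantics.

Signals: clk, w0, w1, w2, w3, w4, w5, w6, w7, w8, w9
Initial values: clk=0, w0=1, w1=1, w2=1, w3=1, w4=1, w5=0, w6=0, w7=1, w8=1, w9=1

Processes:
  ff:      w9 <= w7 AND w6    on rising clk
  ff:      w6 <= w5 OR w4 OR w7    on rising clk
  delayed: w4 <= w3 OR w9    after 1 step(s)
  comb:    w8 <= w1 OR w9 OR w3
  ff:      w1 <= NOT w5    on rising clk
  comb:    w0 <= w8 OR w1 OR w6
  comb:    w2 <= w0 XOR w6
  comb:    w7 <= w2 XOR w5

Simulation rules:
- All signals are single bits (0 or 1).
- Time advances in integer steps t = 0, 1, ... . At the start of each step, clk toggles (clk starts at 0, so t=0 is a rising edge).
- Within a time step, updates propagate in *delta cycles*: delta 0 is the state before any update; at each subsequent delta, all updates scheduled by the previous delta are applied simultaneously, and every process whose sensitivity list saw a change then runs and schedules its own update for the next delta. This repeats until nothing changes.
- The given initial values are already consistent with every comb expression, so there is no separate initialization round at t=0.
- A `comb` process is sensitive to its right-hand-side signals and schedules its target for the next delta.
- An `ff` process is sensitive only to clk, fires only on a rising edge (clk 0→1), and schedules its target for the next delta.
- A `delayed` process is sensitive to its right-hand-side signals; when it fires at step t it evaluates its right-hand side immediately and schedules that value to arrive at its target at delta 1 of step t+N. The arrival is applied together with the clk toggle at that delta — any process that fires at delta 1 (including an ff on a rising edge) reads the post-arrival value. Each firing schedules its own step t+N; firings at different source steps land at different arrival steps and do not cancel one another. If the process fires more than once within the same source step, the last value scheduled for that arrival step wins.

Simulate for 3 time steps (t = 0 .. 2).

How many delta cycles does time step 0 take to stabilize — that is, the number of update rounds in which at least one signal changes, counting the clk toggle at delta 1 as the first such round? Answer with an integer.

t0.Δ0 w1=1 w9=1 w0=1 w6=0 w8=1 w5=0 w3=1 w4=1 clk=0 w2=1 w7=1
t0.Δ1 w1=1 w9=1 w0=1 w6=0 w8=1 w5=0 w3=1 w4=1 clk=1 w2=1 w7=1
t0.Δ2 w1=1 w9=0 w0=1 w6=1 w8=1 w5=0 w3=1 w4=1 clk=1 w2=1 w7=1
t0.Δ3 w1=1 w9=0 w0=1 w6=1 w8=1 w5=0 w3=1 w4=1 clk=1 w2=0 w7=1
t0.Δ4 w1=1 w9=0 w0=1 w6=1 w8=1 w5=0 w3=1 w4=1 clk=1 w2=0 w7=0
t1.Δ0 w1=1 w9=0 w0=1 w6=1 w8=1 w5=0 w3=1 w4=1 clk=1 w2=0 w7=0
t1.Δ1 w1=1 w9=0 w0=1 w6=1 w8=1 w5=0 w3=1 w4=1 clk=0 w2=0 w7=0
t2.Δ0 w1=1 w9=0 w0=1 w6=1 w8=1 w5=0 w3=1 w4=1 clk=0 w2=0 w7=0
t2.Δ1 w1=1 w9=0 w0=1 w6=1 w8=1 w5=0 w3=1 w4=1 clk=1 w2=0 w7=0

4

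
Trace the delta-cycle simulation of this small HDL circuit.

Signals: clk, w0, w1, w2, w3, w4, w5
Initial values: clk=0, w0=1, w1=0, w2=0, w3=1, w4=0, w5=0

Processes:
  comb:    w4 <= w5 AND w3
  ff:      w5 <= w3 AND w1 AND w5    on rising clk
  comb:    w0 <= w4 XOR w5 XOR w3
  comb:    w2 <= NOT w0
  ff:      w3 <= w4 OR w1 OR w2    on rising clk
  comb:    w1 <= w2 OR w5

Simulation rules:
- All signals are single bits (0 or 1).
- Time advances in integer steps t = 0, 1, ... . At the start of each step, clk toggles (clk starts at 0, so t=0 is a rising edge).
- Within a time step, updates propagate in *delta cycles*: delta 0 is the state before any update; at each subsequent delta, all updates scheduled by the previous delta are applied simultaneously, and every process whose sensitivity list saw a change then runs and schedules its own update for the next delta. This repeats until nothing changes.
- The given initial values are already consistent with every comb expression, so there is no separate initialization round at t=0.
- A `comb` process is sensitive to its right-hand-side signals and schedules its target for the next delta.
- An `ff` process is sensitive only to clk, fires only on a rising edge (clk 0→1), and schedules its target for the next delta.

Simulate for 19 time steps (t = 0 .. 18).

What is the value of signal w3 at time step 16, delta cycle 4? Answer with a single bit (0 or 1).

0

t0.Δ0 w1=0 w0=1 w5=0 clk=0 w3=1 w4=0 w2=0
t0.Δ1 w1=0 w0=1 w5=0 clk=1 w3=1 w4=0 w2=0
t0.Δ2 w1=0 w0=1 w5=0 clk=1 w3=0 w4=0 w2=0
t0.Δ3 w1=0 w0=0 w5=0 clk=1 w3=0 w4=0 w2=0
t0.Δ4 w1=0 w0=0 w5=0 clk=1 w3=0 w4=0 w2=1
t0.Δ5 w1=1 w0=0 w5=0 clk=1 w3=0 w4=0 w2=1
t1.Δ0 w1=1 w0=0 w5=0 clk=1 w3=0 w4=0 w2=1
t1.Δ1 w1=1 w0=0 w5=0 clk=0 w3=0 w4=0 w2=1
t2.Δ0 w1=1 w0=0 w5=0 clk=0 w3=0 w4=0 w2=1
t2.Δ1 w1=1 w0=0 w5=0 clk=1 w3=0 w4=0 w2=1
t2.Δ2 w1=1 w0=0 w5=0 clk=1 w3=1 w4=0 w2=1
t2.Δ3 w1=1 w0=1 w5=0 clk=1 w3=1 w4=0 w2=1
t2.Δ4 w1=1 w0=1 w5=0 clk=1 w3=1 w4=0 w2=0
t2.Δ5 w1=0 w0=1 w5=0 clk=1 w3=1 w4=0 w2=0
t3.Δ0 w1=0 w0=1 w5=0 clk=1 w3=1 w4=0 w2=0
t3.Δ1 w1=0 w0=1 w5=0 clk=0 w3=1 w4=0 w2=0
t4.Δ0 w1=0 w0=1 w5=0 clk=0 w3=1 w4=0 w2=0
t4.Δ1 w1=0 w0=1 w5=0 clk=1 w3=1 w4=0 w2=0
t4.Δ2 w1=0 w0=1 w5=0 clk=1 w3=0 w4=0 w2=0
t4.Δ3 w1=0 w0=0 w5=0 clk=1 w3=0 w4=0 w2=0
t4.Δ4 w1=0 w0=0 w5=0 clk=1 w3=0 w4=0 w2=1
t4.Δ5 w1=1 w0=0 w5=0 clk=1 w3=0 w4=0 w2=1
t5.Δ0 w1=1 w0=0 w5=0 clk=1 w3=0 w4=0 w2=1
t5.Δ1 w1=1 w0=0 w5=0 clk=0 w3=0 w4=0 w2=1
t6.Δ0 w1=1 w0=0 w5=0 clk=0 w3=0 w4=0 w2=1
t6.Δ1 w1=1 w0=0 w5=0 clk=1 w3=0 w4=0 w2=1
t6.Δ2 w1=1 w0=0 w5=0 clk=1 w3=1 w4=0 w2=1
t6.Δ3 w1=1 w0=1 w5=0 clk=1 w3=1 w4=0 w2=1
t6.Δ4 w1=1 w0=1 w5=0 clk=1 w3=1 w4=0 w2=0
t6.Δ5 w1=0 w0=1 w5=0 clk=1 w3=1 w4=0 w2=0
t7.Δ0 w1=0 w0=1 w5=0 clk=1 w3=1 w4=0 w2=0
t7.Δ1 w1=0 w0=1 w5=0 clk=0 w3=1 w4=0 w2=0
t8.Δ0 w1=0 w0=1 w5=0 clk=0 w3=1 w4=0 w2=0
t8.Δ1 w1=0 w0=1 w5=0 clk=1 w3=1 w4=0 w2=0
t8.Δ2 w1=0 w0=1 w5=0 clk=1 w3=0 w4=0 w2=0
t8.Δ3 w1=0 w0=0 w5=0 clk=1 w3=0 w4=0 w2=0
t8.Δ4 w1=0 w0=0 w5=0 clk=1 w3=0 w4=0 w2=1
t8.Δ5 w1=1 w0=0 w5=0 clk=1 w3=0 w4=0 w2=1
t9.Δ0 w1=1 w0=0 w5=0 clk=1 w3=0 w4=0 w2=1
t9.Δ1 w1=1 w0=0 w5=0 clk=0 w3=0 w4=0 w2=1
t10.Δ0 w1=1 w0=0 w5=0 clk=0 w3=0 w4=0 w2=1
t10.Δ1 w1=1 w0=0 w5=0 clk=1 w3=0 w4=0 w2=1
t10.Δ2 w1=1 w0=0 w5=0 clk=1 w3=1 w4=0 w2=1
t10.Δ3 w1=1 w0=1 w5=0 clk=1 w3=1 w4=0 w2=1
t10.Δ4 w1=1 w0=1 w5=0 clk=1 w3=1 w4=0 w2=0
t10.Δ5 w1=0 w0=1 w5=0 clk=1 w3=1 w4=0 w2=0
t11.Δ0 w1=0 w0=1 w5=0 clk=1 w3=1 w4=0 w2=0
t11.Δ1 w1=0 w0=1 w5=0 clk=0 w3=1 w4=0 w2=0
t12.Δ0 w1=0 w0=1 w5=0 clk=0 w3=1 w4=0 w2=0
t12.Δ1 w1=0 w0=1 w5=0 clk=1 w3=1 w4=0 w2=0
t12.Δ2 w1=0 w0=1 w5=0 clk=1 w3=0 w4=0 w2=0
t12.Δ3 w1=0 w0=0 w5=0 clk=1 w3=0 w4=0 w2=0
t12.Δ4 w1=0 w0=0 w5=0 clk=1 w3=0 w4=0 w2=1
t12.Δ5 w1=1 w0=0 w5=0 clk=1 w3=0 w4=0 w2=1
t13.Δ0 w1=1 w0=0 w5=0 clk=1 w3=0 w4=0 w2=1
t13.Δ1 w1=1 w0=0 w5=0 clk=0 w3=0 w4=0 w2=1
t14.Δ0 w1=1 w0=0 w5=0 clk=0 w3=0 w4=0 w2=1
t14.Δ1 w1=1 w0=0 w5=0 clk=1 w3=0 w4=0 w2=1
t14.Δ2 w1=1 w0=0 w5=0 clk=1 w3=1 w4=0 w2=1
t14.Δ3 w1=1 w0=1 w5=0 clk=1 w3=1 w4=0 w2=1
t14.Δ4 w1=1 w0=1 w5=0 clk=1 w3=1 w4=0 w2=0
t14.Δ5 w1=0 w0=1 w5=0 clk=1 w3=1 w4=0 w2=0
t15.Δ0 w1=0 w0=1 w5=0 clk=1 w3=1 w4=0 w2=0
t15.Δ1 w1=0 w0=1 w5=0 clk=0 w3=1 w4=0 w2=0
t16.Δ0 w1=0 w0=1 w5=0 clk=0 w3=1 w4=0 w2=0
t16.Δ1 w1=0 w0=1 w5=0 clk=1 w3=1 w4=0 w2=0
t16.Δ2 w1=0 w0=1 w5=0 clk=1 w3=0 w4=0 w2=0
t16.Δ3 w1=0 w0=0 w5=0 clk=1 w3=0 w4=0 w2=0
t16.Δ4 w1=0 w0=0 w5=0 clk=1 w3=0 w4=0 w2=1
t16.Δ5 w1=1 w0=0 w5=0 clk=1 w3=0 w4=0 w2=1
t17.Δ0 w1=1 w0=0 w5=0 clk=1 w3=0 w4=0 w2=1
t17.Δ1 w1=1 w0=0 w5=0 clk=0 w3=0 w4=0 w2=1
t18.Δ0 w1=1 w0=0 w5=0 clk=0 w3=0 w4=0 w2=1
t18.Δ1 w1=1 w0=0 w5=0 clk=1 w3=0 w4=0 w2=1
t18.Δ2 w1=1 w0=0 w5=0 clk=1 w3=1 w4=0 w2=1
t18.Δ3 w1=1 w0=1 w5=0 clk=1 w3=1 w4=0 w2=1
t18.Δ4 w1=1 w0=1 w5=0 clk=1 w3=1 w4=0 w2=0
t18.Δ5 w1=0 w0=1 w5=0 clk=1 w3=1 w4=0 w2=0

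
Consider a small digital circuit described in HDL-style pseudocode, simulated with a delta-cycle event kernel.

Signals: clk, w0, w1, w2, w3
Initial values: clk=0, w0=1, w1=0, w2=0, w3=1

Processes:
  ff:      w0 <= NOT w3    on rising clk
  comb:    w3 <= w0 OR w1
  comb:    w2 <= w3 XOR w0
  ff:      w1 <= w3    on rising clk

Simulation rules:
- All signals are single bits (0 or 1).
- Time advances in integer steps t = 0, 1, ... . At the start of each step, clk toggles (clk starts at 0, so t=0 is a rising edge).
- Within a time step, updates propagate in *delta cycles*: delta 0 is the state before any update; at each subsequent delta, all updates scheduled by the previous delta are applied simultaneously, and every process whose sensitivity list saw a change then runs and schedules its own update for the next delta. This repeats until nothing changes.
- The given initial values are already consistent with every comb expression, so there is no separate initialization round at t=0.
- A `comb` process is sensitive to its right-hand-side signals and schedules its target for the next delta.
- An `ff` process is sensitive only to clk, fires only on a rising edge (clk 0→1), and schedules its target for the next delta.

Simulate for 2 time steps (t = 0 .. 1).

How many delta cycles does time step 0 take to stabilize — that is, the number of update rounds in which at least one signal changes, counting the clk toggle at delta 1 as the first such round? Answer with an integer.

[bits: w2,w0,w1,clk,w3]
t=0: Δ0=01001 Δ1=01011 Δ2=00111 Δ3=10111 | 3Δ
t=1: Δ0=10111 Δ1=10101 | 1Δ

3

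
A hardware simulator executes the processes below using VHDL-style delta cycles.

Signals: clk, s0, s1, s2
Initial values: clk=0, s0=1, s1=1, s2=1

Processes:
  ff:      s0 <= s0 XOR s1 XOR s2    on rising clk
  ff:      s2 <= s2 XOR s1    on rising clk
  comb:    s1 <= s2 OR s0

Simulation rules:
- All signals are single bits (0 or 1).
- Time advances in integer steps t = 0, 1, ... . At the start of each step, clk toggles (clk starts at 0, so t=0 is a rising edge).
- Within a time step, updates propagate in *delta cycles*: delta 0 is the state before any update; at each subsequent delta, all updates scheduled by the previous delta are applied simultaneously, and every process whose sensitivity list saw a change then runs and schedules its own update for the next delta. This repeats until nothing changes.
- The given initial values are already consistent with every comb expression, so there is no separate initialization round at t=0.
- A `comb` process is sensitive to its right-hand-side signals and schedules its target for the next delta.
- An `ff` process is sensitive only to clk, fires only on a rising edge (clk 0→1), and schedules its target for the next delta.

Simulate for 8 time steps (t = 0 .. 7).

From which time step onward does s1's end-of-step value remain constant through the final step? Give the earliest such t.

t=0 Δ0: s2=1 clk=0 s1=1 s0=1
  Δ1: clk:0→1
  Δ2: s2:1→0
  (2Δ to stable)
t=1 Δ0: s2=0 clk=1 s1=1 s0=1
  Δ1: clk:1→0
  (1Δ to stable)
t=2 Δ0: s2=0 clk=0 s1=1 s0=1
  Δ1: clk:0→1
  Δ2: s2:0→1, s0:1→0
  (2Δ to stable)
t=3 Δ0: s2=1 clk=1 s1=1 s0=0
  Δ1: clk:1→0
  (1Δ to stable)
t=4 Δ0: s2=1 clk=0 s1=1 s0=0
  Δ1: clk:0→1
  Δ2: s2:1→0
  Δ3: s1:1→0
  (3Δ to stable)
t=5 Δ0: s2=0 clk=1 s1=0 s0=0
  Δ1: clk:1→0
  (1Δ to stable)
t=6 Δ0: s2=0 clk=0 s1=0 s0=0
  Δ1: clk:0→1
  (1Δ to stable)
t=7 Δ0: s2=0 clk=1 s1=0 s0=0
  Δ1: clk:1→0
  (1Δ to stable)

4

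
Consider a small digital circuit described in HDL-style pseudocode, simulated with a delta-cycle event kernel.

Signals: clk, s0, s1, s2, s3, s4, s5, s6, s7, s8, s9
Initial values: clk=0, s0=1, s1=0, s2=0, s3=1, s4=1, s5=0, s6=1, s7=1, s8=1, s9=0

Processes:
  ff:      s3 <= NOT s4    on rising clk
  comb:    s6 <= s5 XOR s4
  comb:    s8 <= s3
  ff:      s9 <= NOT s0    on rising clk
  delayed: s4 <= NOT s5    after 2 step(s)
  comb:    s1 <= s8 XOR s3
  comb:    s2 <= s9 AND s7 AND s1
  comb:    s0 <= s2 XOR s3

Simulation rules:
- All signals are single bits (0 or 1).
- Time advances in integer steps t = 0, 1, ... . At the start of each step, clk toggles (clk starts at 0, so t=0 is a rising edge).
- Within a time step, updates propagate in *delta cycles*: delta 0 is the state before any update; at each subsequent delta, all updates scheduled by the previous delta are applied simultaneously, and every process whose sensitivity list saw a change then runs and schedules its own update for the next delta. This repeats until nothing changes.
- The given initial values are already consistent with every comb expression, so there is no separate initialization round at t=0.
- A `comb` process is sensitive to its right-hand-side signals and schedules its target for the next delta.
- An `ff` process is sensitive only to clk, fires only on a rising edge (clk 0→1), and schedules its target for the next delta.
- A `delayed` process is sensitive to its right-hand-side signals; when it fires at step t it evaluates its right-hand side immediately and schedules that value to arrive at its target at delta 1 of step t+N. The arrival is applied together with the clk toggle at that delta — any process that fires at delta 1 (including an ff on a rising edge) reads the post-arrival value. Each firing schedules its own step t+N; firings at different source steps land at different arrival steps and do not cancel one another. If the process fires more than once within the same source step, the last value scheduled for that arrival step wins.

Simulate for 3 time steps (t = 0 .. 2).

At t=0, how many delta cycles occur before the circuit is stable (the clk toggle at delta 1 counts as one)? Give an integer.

t0.Δ0 s8=1 s7=1 s6=1 s2=0 s4=1 s1=0 s3=1 s5=0 clk=0 s0=1 s9=0
t0.Δ1 s8=1 s7=1 s6=1 s2=0 s4=1 s1=0 s3=1 s5=0 clk=1 s0=1 s9=0
t0.Δ2 s8=1 s7=1 s6=1 s2=0 s4=1 s1=0 s3=0 s5=0 clk=1 s0=1 s9=0
t0.Δ3 s8=0 s7=1 s6=1 s2=0 s4=1 s1=1 s3=0 s5=0 clk=1 s0=0 s9=0
t0.Δ4 s8=0 s7=1 s6=1 s2=0 s4=1 s1=0 s3=0 s5=0 clk=1 s0=0 s9=0
t1.Δ0 s8=0 s7=1 s6=1 s2=0 s4=1 s1=0 s3=0 s5=0 clk=1 s0=0 s9=0
t1.Δ1 s8=0 s7=1 s6=1 s2=0 s4=1 s1=0 s3=0 s5=0 clk=0 s0=0 s9=0
t2.Δ0 s8=0 s7=1 s6=1 s2=0 s4=1 s1=0 s3=0 s5=0 clk=0 s0=0 s9=0
t2.Δ1 s8=0 s7=1 s6=1 s2=0 s4=1 s1=0 s3=0 s5=0 clk=1 s0=0 s9=0
t2.Δ2 s8=0 s7=1 s6=1 s2=0 s4=1 s1=0 s3=0 s5=0 clk=1 s0=0 s9=1

4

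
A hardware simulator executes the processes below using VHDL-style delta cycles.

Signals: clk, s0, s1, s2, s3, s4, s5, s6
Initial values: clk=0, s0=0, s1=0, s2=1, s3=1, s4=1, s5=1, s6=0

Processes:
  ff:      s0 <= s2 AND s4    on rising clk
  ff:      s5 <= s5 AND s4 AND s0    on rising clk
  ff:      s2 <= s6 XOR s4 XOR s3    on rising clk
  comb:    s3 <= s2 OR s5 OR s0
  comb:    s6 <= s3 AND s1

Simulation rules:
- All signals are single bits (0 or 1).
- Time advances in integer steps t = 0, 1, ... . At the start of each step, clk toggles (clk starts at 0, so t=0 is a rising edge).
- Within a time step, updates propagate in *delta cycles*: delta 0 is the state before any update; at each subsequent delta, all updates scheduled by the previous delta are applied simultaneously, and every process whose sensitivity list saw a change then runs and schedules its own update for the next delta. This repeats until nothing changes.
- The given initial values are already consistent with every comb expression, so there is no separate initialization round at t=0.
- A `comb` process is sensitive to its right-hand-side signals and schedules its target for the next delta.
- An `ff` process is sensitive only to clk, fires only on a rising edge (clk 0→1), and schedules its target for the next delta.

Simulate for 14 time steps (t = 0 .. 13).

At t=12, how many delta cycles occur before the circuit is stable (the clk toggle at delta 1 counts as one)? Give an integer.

2

t=0 Δ0: s3=1 s5=1 s0=0 s2=1 s1=0 s4=1 s6=0 clk=0
  Δ1: clk:0→1
  Δ2: s5:1→0, s0:0→1, s2:1→0
  (2Δ to stable)
t=1 Δ0: s3=1 s5=0 s0=1 s2=0 s1=0 s4=1 s6=0 clk=1
  Δ1: clk:1→0
  (1Δ to stable)
t=2 Δ0: s3=1 s5=0 s0=1 s2=0 s1=0 s4=1 s6=0 clk=0
  Δ1: clk:0→1
  Δ2: s0:1→0
  Δ3: s3:1→0
  (3Δ to stable)
t=3 Δ0: s3=0 s5=0 s0=0 s2=0 s1=0 s4=1 s6=0 clk=1
  Δ1: clk:1→0
  (1Δ to stable)
t=4 Δ0: s3=0 s5=0 s0=0 s2=0 s1=0 s4=1 s6=0 clk=0
  Δ1: clk:0→1
  Δ2: s2:0→1
  Δ3: s3:0→1
  (3Δ to stable)
t=5 Δ0: s3=1 s5=0 s0=0 s2=1 s1=0 s4=1 s6=0 clk=1
  Δ1: clk:1→0
  (1Δ to stable)
t=6 Δ0: s3=1 s5=0 s0=0 s2=1 s1=0 s4=1 s6=0 clk=0
  Δ1: clk:0→1
  Δ2: s0:0→1, s2:1→0
  (2Δ to stable)
t=7 Δ0: s3=1 s5=0 s0=1 s2=0 s1=0 s4=1 s6=0 clk=1
  Δ1: clk:1→0
  (1Δ to stable)
t=8 Δ0: s3=1 s5=0 s0=1 s2=0 s1=0 s4=1 s6=0 clk=0
  Δ1: clk:0→1
  Δ2: s0:1→0
  Δ3: s3:1→0
  (3Δ to stable)
t=9 Δ0: s3=0 s5=0 s0=0 s2=0 s1=0 s4=1 s6=0 clk=1
  Δ1: clk:1→0
  (1Δ to stable)
t=10 Δ0: s3=0 s5=0 s0=0 s2=0 s1=0 s4=1 s6=0 clk=0
  Δ1: clk:0→1
  Δ2: s2:0→1
  Δ3: s3:0→1
  (3Δ to stable)
t=11 Δ0: s3=1 s5=0 s0=0 s2=1 s1=0 s4=1 s6=0 clk=1
  Δ1: clk:1→0
  (1Δ to stable)
t=12 Δ0: s3=1 s5=0 s0=0 s2=1 s1=0 s4=1 s6=0 clk=0
  Δ1: clk:0→1
  Δ2: s0:0→1, s2:1→0
  (2Δ to stable)
t=13 Δ0: s3=1 s5=0 s0=1 s2=0 s1=0 s4=1 s6=0 clk=1
  Δ1: clk:1→0
  (1Δ to stable)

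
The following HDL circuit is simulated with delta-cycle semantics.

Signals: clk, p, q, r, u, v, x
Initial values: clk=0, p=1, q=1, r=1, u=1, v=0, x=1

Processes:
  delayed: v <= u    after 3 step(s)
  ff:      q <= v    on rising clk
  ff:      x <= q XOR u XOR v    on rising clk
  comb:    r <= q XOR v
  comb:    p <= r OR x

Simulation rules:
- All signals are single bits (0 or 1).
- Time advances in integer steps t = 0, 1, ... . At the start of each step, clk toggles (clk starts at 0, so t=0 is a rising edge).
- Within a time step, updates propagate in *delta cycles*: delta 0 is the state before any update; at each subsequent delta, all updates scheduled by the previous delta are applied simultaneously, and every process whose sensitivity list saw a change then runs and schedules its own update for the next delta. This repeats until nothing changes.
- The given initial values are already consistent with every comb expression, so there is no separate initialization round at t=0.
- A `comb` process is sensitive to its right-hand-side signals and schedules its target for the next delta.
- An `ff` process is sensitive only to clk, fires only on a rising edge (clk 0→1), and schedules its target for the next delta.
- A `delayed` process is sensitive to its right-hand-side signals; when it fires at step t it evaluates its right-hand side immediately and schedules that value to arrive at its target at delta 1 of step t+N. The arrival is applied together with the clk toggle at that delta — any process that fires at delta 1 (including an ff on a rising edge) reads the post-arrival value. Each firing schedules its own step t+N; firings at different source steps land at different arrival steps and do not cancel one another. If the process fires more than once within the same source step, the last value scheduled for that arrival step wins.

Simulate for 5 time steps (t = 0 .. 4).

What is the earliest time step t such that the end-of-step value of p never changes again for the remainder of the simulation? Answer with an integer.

[bits: r,u,q,clk,x,p,v]
t=0: Δ0=1110110 Δ1=1111110 Δ2=1101010 Δ3=0101010 Δ4=0101000 | 4Δ
t=1: Δ0=0101000 Δ1=0100000 | 1Δ
t=2: Δ0=0100000 Δ1=0101000 Δ2=0101100 Δ3=0101110 | 3Δ
t=3: Δ0=0101110 Δ1=0100110 | 1Δ
t=4: Δ0=0100110 Δ1=0101110 | 1Δ

2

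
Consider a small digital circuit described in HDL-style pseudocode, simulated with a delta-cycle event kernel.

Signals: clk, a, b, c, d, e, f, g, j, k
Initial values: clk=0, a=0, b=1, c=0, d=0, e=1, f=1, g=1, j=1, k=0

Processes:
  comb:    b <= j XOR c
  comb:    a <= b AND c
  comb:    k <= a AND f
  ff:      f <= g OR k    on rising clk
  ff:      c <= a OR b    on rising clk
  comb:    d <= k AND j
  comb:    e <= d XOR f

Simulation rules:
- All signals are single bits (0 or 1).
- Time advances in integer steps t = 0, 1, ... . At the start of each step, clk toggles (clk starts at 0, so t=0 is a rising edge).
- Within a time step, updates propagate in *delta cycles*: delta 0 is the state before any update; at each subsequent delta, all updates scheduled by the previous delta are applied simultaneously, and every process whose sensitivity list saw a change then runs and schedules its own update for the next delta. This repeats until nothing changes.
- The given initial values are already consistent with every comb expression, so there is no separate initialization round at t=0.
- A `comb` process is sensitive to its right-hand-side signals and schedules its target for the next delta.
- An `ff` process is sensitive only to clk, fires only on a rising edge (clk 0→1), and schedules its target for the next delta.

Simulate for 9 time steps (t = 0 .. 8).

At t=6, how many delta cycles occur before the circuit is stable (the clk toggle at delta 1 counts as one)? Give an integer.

[bits: e,b,c,clk,d,f,k,g,j,a]
t=0: Δ0=1100010110 Δ1=1101010110 Δ2=1111010110 Δ3=1011010111 Δ4=1011011110 Δ5=1011110110 Δ6=0011010110 Δ7=1011010110 | 7Δ
t=1: Δ0=1011010110 Δ1=1010010110 | 1Δ
t=2: Δ0=1010010110 Δ1=1011010110 Δ2=1001010110 Δ3=1101010110 | 3Δ
t=3: Δ0=1101010110 Δ1=1100010110 | 1Δ
t=4: Δ0=1100010110 Δ1=1101010110 Δ2=1111010110 Δ3=1011010111 Δ4=1011011110 Δ5=1011110110 Δ6=0011010110 Δ7=1011010110 | 7Δ
t=5: Δ0=1011010110 Δ1=1010010110 | 1Δ
t=6: Δ0=1010010110 Δ1=1011010110 Δ2=1001010110 Δ3=1101010110 | 3Δ
t=7: Δ0=1101010110 Δ1=1100010110 | 1Δ
t=8: Δ0=1100010110 Δ1=1101010110 Δ2=1111010110 Δ3=1011010111 Δ4=1011011110 Δ5=1011110110 Δ6=0011010110 Δ7=1011010110 | 7Δ

3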